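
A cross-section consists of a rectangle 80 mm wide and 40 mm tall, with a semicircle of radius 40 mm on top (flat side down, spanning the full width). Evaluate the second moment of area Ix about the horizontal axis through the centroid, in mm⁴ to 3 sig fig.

Split into non-overlapping primitives; take the origin at the lower-left of the bounding box.
Rectangular body: 80 × 40, A = 3 200 mm², y = 20 mm, Ī = 426 667 mm⁴.
Semicircular cap: semicircle r = 40, A = 2513.3 mm², y = 56.977 mm, Ī = 280 978 mm⁴.
Centroid: ȳ = ΣA·y / ΣA = 36.266 mm.
Transfer each piece to the horizontal axis through the centroid using Ī + A·d² with d = y − 36.266:
  rectangular body: d = -16.266 mm → contributes +1 273 332 mm⁴
  semicircular cap: d = 20.711 mm → contributes +1 358 986 mm⁴
Total I = 2 632 318 mm⁴.

Ix ≈ 2.63 × 10⁶ mm⁴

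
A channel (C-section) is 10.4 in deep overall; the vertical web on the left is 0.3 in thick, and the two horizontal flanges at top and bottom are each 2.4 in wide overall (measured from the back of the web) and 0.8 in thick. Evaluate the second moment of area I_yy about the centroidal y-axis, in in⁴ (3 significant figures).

I_yy ≈ 3.59 in⁴

Treat the section as a set of non-overlapping primitives; coordinates are from the bounding-box lower-left.
Web: 0.3 × 10.4, A = 3.12 in², x = 0.15 in, Ī = 0.0234 in⁴.
Top flange (beyond web): 2.1 × 0.8, A = 1.68 in², x = 1.35 in, Ī = 0.6174 in⁴.
Bottom flange (beyond web): 2.1 × 0.8, A = 1.68 in², x = 1.35 in, Ī = 0.6174 in⁴.
Centroid: x̄ = ΣA·x / ΣA = 0.77222 in.
Transfer each piece to the centroidal y-axis using Ī + A·d² with d = x − 0.77222:
  web: d = -0.62222 in → contributes +1.2313 in⁴
  top flange (beyond web): d = 0.57778 in → contributes +1.1782 in⁴
  bottom flange (beyond web): d = 0.57778 in → contributes +1.1782 in⁴
Total I = 3.5878 in⁴.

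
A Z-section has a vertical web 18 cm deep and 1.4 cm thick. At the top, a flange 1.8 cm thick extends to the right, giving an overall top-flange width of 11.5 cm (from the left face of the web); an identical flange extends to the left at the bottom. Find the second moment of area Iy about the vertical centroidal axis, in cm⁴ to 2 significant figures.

Iy ≈ 1500 cm⁴

Split into non-overlapping primitives; take the origin at the lower-left of the bounding box.
Web: 1.4 × 18, A = 25.2 cm², x = 10.8 cm, Ī = 4.116 cm⁴.
Top flange (beyond web): 10.1 × 1.8, A = 18.18 cm², x = 16.55 cm, Ī = 154.5 cm⁴.
Bottom flange (beyond web): 10.1 × 1.8, A = 18.18 cm², x = 5.05 cm, Ī = 154.5 cm⁴.
Centroid: x̄ = ΣA·x / ΣA = 10.8 cm.
Transfer each piece to the vertical centroidal axis using Ī + A·d² with d = x − 10.8:
  web: d = 0 cm → contributes +4.116 cm⁴
  top flange (beyond web): d = 5.75 cm → contributes +755.6 cm⁴
  bottom flange (beyond web): d = -5.75 cm → contributes +755.6 cm⁴
Total I = 1 515 cm⁴.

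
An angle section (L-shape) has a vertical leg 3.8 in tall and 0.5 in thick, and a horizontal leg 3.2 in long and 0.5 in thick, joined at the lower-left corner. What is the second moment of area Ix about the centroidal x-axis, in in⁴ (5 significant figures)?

Ix ≈ 4.4631 in⁴

Break the section into simple shapes (no overlaps), measuring from the bottom-left corner of the bounding box.
Vertical leg: 0.5 × 3.8, A = 1.9 in², y = 1.9 in, Ī = 2.286333 in⁴.
Horizontal leg (remainder): 2.7 × 0.5, A = 1.35 in², y = 0.25 in, Ī = 0.028125 in⁴.
Centroid: ȳ = ΣA·y / ΣA = 1.214615 in.
Transfer each piece to the centroidal x-axis using Ī + A·d² with d = y − 1.214615:
  vertical leg: d = 0.6853846 in → contributes +3.178862 in⁴
  horizontal leg (remainder): d = -0.9646154 in → contributes +1.284277 in⁴
Total I = 4.463139 in⁴.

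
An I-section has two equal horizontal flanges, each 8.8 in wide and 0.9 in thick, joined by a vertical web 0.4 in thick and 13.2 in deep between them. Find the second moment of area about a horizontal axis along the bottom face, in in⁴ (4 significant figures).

Break the section into simple shapes (no overlaps), measuring from the bottom-left corner of the bounding box.
Bottom flange: 8.8 × 0.9, A = 7.92 in², y = 0.45 in, Ī = 0.5346 in⁴.
Web: 0.4 × 13.2, A = 5.28 in², y = 7.5 in, Ī = 76.6656 in⁴.
Top flange: 8.8 × 0.9, A = 7.92 in², y = 14.55 in, Ī = 0.5346 in⁴.
Transfer each piece to the bottom edge using Ī + A·d² with d = y − 0:
  bottom flange: d = 0.45 in → contributes +2.1384 in⁴
  web: d = 7.5 in → contributes +373.666 in⁴
  top flange: d = 14.55 in → contributes +1677.22 in⁴
Total I = 2053.02 in⁴.

I_base ≈ 2053 in⁴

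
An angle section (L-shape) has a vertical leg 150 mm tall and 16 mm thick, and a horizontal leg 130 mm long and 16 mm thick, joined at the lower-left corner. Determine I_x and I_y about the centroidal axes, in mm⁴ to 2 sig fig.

I_x ≈ 9.2 × 10⁶ mm⁴, I_y ≈ 6.4 × 10⁶ mm⁴

Break the section into simple shapes (no overlaps), measuring from the bottom-left corner of the bounding box.
Vertical leg: 16 × 150, A = 2 400 mm², y = 75 mm, Ī = 4 500 000 mm⁴.
Horizontal leg (remainder): 114 × 16, A = 1 824 mm², y = 8 mm, Ī = 38 912 mm⁴.
Centroid: ȳ = ΣA·y / ΣA = 46.07 mm.
Transfer each piece to the centroidal x-axis using Ī + A·d² with d = y − 46.07:
  vertical leg: d = 28.93 mm → contributes +6 508 920 mm⁴
  horizontal leg (remainder): d = -38.07 mm → contributes +2 682 228 mm⁴
Total I = 9 191 148 mm⁴.
For the y-axis: x̄ = 36.07 mm.
Repeating about the centroidal y-axis gives I_y = 6 405 228 mm⁴.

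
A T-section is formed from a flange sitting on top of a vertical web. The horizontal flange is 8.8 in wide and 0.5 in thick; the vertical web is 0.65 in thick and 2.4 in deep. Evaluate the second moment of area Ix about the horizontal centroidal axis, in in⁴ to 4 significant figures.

Ix ≈ 3.262 in⁴

Decompose the section into non-overlapping parts with the origin at the bottom-left of its bounding rectangle.
Flange: 8.8 × 0.5, A = 4.4 in², y = 2.65 in, Ī = 0.0916667 in⁴.
Web: 0.65 × 2.4, A = 1.56 in², y = 1.2 in, Ī = 0.7488 in⁴.
Centroid: ȳ = ΣA·y / ΣA = 2.27047 in.
Transfer each piece to the horizontal centroidal axis using Ī + A·d² with d = y − 2.27047:
  flange: d = 0.37953 in → contributes +0.725457 in⁴
  web: d = -1.07047 in → contributes +2.53641 in⁴
Total I = 3.26187 in⁴.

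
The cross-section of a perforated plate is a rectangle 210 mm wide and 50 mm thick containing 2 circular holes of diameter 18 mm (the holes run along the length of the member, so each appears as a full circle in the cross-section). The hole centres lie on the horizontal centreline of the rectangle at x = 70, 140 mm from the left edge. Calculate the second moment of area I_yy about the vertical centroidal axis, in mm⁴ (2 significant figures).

I_yy ≈ 3.8 × 10⁷ mm⁴

Treat the section as a set of non-overlapping primitives; coordinates are from the bounding-box lower-left.
Plate: 210 × 50, A = 10 500 mm², x = 105 mm, Ī = 38 587 500 mm⁴.
Hole 1 (subtracted): ⌀18, A = 254.5 mm², x = 70 mm, Ī = 5 153 mm⁴.
Hole 2 (subtracted): ⌀18, A = 254.5 mm², x = 140 mm, Ī = 5 153 mm⁴.
By symmetry the centroid is at mid-width, x̄ = 105 mm.
Transfer each piece to the vertical centroidal axis using Ī + A·d² with d = x − 105:
  plate: d = 0 mm → contributes +38 587 500 mm⁴
  hole 1: d = -35 mm → contributes −316 878 mm⁴
  hole 2: d = 35 mm → contributes −316 878 mm⁴
Total I = 37 953 745 mm⁴.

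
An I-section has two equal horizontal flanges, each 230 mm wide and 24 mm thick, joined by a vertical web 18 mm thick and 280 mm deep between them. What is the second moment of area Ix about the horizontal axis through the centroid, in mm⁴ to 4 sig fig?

Ix ≈ 2.885 × 10⁸ mm⁴

Break the section into simple shapes (no overlaps), measuring from the bottom-left corner of the bounding box.
Bottom flange: 230 × 24, A = 5 520 mm², y = 12 mm, Ī = 264 960 mm⁴.
Web: 18 × 280, A = 5 040 mm², y = 164 mm, Ī = 32 928 000 mm⁴.
Top flange: 230 × 24, A = 5 520 mm², y = 316 mm, Ī = 264 960 mm⁴.
By symmetry the centroid is at mid-height, ȳ = 164 mm.
Transfer each piece to the horizontal axis through the centroid using Ī + A·d² with d = y − 164:
  bottom flange: d = -152 mm → contributes +127 799 040 mm⁴
  web: d = 0 mm → contributes +32 928 000 mm⁴
  top flange: d = 152 mm → contributes +127 799 040 mm⁴
Total I = 288 526 080 mm⁴.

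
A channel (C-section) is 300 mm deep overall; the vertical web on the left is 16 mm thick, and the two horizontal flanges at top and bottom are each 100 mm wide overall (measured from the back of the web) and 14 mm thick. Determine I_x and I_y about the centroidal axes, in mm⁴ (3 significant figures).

Treat the section as a set of non-overlapping primitives; coordinates are from the bounding-box lower-left.
Web: 16 × 300, A = 4 800 mm², y = 150 mm, Ī = 36 000 000 mm⁴.
Top flange (beyond web): 84 × 14, A = 1 176 mm², y = 293 mm, Ī = 19 208 mm⁴.
Bottom flange (beyond web): 84 × 14, A = 1 176 mm², y = 7 mm, Ī = 19 208 mm⁴.
By symmetry the centroid is at mid-height, ȳ = 150 mm.
Transfer each piece to the centroidal x-axis using Ī + A·d² with d = y − 150:
  web: d = 0 mm → contributes +36 000 000 mm⁴
  top flange (beyond web): d = 143 mm → contributes +24 067 232 mm⁴
  bottom flange (beyond web): d = -143 mm → contributes +24 067 232 mm⁴
Total I = 84 134 464 mm⁴.
For the y-axis: x̄ = 24.443 mm.
Repeating about the centroidal y-axis gives I_y = 5 431 685 mm⁴.

I_x ≈ 8.41 × 10⁷ mm⁴, I_y ≈ 5.43 × 10⁶ mm⁴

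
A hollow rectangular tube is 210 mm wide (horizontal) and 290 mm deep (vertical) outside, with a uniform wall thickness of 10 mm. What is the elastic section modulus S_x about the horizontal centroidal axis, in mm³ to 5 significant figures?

S_x ≈ 7.9421 × 10⁵ mm³

Treat the section as a set of non-overlapping primitives; coordinates are from the bounding-box lower-left.
Outer rectangle: 210 × 290, A = 60 900 mm², y = 145 mm, Ī = 426 807 500 mm⁴.
Inner void (subtracted): 190 × 270, A = 51 300 mm², y = 145 mm, Ī = 311 647 500 mm⁴.
By symmetry the centroid is at mid-height, ȳ = 145 mm.
All pieces are centred on the horizontal centroidal axis, so I = ΣĪ (holes subtracted) = 115 160 000 mm⁴.
Extreme fibre distance c = 145 mm; S = I/c = 794206.9 mm³.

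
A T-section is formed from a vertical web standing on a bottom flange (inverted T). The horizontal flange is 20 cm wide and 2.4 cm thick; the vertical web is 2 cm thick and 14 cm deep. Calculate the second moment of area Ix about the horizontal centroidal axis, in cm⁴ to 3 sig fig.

Break the section into simple shapes (no overlaps), measuring from the bottom-left corner of the bounding box.
Flange: 20 × 2.4, A = 48 cm², y = 1.2 cm, Ī = 23.04 cm⁴.
Web: 2 × 14, A = 28 cm², y = 9.4 cm, Ī = 457.33 cm⁴.
Centroid: ȳ = ΣA·y / ΣA = 4.2211 cm.
Transfer each piece to the horizontal centroidal axis using Ī + A·d² with d = y − 4.2211:
  flange: d = -3.0211 cm → contributes +461.12 cm⁴
  web: d = 5.1789 cm → contributes +1208.3 cm⁴
Total I = 1669.5 cm⁴.

Ix ≈ 1670 cm⁴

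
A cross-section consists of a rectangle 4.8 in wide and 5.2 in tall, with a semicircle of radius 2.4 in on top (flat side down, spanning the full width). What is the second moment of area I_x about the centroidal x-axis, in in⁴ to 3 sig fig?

Decompose the section into non-overlapping parts with the origin at the bottom-left of its bounding rectangle.
Rectangular body: 4.8 × 5.2, A = 24.96 in², y = 2.6 in, Ī = 56.243 in⁴.
Semicircular cap: semicircle r = 2.4, A = 9.0478 in², y = 6.2186 in, Ī = 3.6415 in⁴.
Centroid: ȳ = ΣA·y / ΣA = 3.5627 in.
Transfer each piece to the centroidal x-axis using Ī + A·d² with d = y − 3.5627:
  rectangular body: d = -0.96273 in → contributes +79.377 in⁴
  semicircular cap: d = 2.6559 in → contributes +67.461 in⁴
Total I = 146.84 in⁴.

I_x ≈ 147 in⁴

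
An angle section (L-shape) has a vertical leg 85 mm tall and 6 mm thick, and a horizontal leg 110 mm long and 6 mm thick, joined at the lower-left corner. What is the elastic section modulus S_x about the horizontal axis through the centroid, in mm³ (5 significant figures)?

Decompose the section into non-overlapping parts with the origin at the bottom-left of its bounding rectangle.
Vertical leg: 6 × 85, A = 510 mm², y = 42.5 mm, Ī = 307062.5 mm⁴.
Horizontal leg (remainder): 104 × 6, A = 624 mm², y = 3 mm, Ī = 1 872 mm⁴.
Centroid: ȳ = ΣA·y / ΣA = 20.76455 mm.
Transfer each piece to the horizontal axis through the centroid using Ī + A·d² with d = y − 20.76455:
  vertical leg: d = 21.73545 mm → contributes +548001.7 mm⁴
  horizontal leg (remainder): d = -17.76455 mm → contributes +198793.4 mm⁴
Total I = 746795.1 mm⁴.
Extreme fibre distance c = 64.23545 mm; S = I/c = 11625.9 mm³.

S_x ≈ 1.1626 × 10⁴ mm³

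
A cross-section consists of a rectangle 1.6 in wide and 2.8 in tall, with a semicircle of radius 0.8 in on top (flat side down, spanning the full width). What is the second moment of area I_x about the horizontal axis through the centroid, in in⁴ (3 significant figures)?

Split into non-overlapping primitives; take the origin at the lower-left of the bounding box.
Rectangular body: 1.6 × 2.8, A = 4.48 in², y = 1.4 in, Ī = 2.9269 in⁴.
Semicircular cap: semicircle r = 0.8, A = 1.0053 in², y = 3.1395 in, Ī = 0.044956 in⁴.
Centroid: ȳ = ΣA·y / ΣA = 1.7188 in.
Transfer each piece to the horizontal axis through the centroid using Ī + A·d² with d = y − 1.7188:
  rectangular body: d = -0.31881 in → contributes +3.3823 in⁴
  semicircular cap: d = 1.4207 in → contributes +2.0741 in⁴
Total I = 5.4564 in⁴.

I_x ≈ 5.46 in⁴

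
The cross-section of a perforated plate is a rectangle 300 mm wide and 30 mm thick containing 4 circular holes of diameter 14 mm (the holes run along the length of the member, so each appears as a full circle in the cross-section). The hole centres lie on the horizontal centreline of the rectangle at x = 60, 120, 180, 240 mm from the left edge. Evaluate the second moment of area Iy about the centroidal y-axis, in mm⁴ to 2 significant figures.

Iy ≈ 6.5 × 10⁷ mm⁴

Break the section into simple shapes (no overlaps), measuring from the bottom-left corner of the bounding box.
Plate: 300 × 30, A = 9 000 mm², x = 150 mm, Ī = 67 500 000 mm⁴.
Hole 1 (subtracted): ⌀14, A = 153.9 mm², x = 60 mm, Ī = 1 886 mm⁴.
Hole 2 (subtracted): ⌀14, A = 153.9 mm², x = 120 mm, Ī = 1 886 mm⁴.
Hole 3 (subtracted): ⌀14, A = 153.9 mm², x = 180 mm, Ī = 1 886 mm⁴.
Hole 4 (subtracted): ⌀14, A = 153.9 mm², x = 240 mm, Ī = 1 886 mm⁴.
By symmetry the centroid is at mid-width, x̄ = 150 mm.
Transfer each piece to the centroidal y-axis using Ī + A·d² with d = x − 150:
  plate: d = 0 mm → contributes +67 500 000 mm⁴
  hole 1: d = -90 mm → contributes −1 248 784 mm⁴
  hole 2: d = -30 mm → contributes −140 430 mm⁴
  hole 3: d = 30 mm → contributes −140 430 mm⁴
  hole 4: d = 90 mm → contributes −1 248 784 mm⁴
Total I = 64 721 572 mm⁴.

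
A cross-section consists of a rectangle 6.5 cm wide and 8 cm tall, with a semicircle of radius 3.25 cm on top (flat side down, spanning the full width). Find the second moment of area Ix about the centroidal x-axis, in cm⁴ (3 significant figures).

Ix ≈ 654 cm⁴

Treat the section as a set of non-overlapping primitives; coordinates are from the bounding-box lower-left.
Rectangular body: 6.5 × 8, A = 52 cm², y = 4 cm, Ī = 277.33 cm⁴.
Semicircular cap: semicircle r = 3.25, A = 16.592 cm², y = 9.3793 cm, Ī = 12.245 cm⁴.
Centroid: ȳ = ΣA·y / ΣA = 5.3012 cm.
Transfer each piece to the centroidal x-axis using Ī + A·d² with d = y − 5.3012:
  rectangular body: d = -1.3012 cm → contributes +365.38 cm⁴
  semicircular cap: d = 4.0781 cm → contributes +288.18 cm⁴
Total I = 653.56 cm⁴.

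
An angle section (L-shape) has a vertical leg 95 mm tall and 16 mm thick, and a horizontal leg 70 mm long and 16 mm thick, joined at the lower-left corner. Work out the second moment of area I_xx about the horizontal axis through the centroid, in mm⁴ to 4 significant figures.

Split into non-overlapping primitives; take the origin at the lower-left of the bounding box.
Vertical leg: 16 × 95, A = 1 520 mm², y = 47.5 mm, Ī = 1 143 167 mm⁴.
Horizontal leg (remainder): 54 × 16, A = 864 mm², y = 8 mm, Ī = 18 432 mm⁴.
Centroid: ȳ = ΣA·y / ΣA = 33.1846 mm.
Transfer each piece to the horizontal axis through the centroid using Ī + A·d² with d = y − 33.1846:
  vertical leg: d = 14.3154 mm → contributes +1 454 663 mm⁴
  horizontal leg (remainder): d = -25.1846 mm → contributes +566 435 mm⁴
Total I = 2 021 097 mm⁴.

I_xx ≈ 2.021 × 10⁶ mm⁴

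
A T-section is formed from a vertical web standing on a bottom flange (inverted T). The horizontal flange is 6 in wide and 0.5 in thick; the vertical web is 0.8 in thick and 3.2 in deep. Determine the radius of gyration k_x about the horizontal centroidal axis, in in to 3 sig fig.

Treat the section as a set of non-overlapping primitives; coordinates are from the bounding-box lower-left.
Flange: 6 × 0.5, A = 3 in², y = 0.25 in, Ī = 0.0625 in⁴.
Web: 0.8 × 3.2, A = 2.56 in², y = 2.1 in, Ī = 2.1845 in⁴.
Centroid: ȳ = ΣA·y / ΣA = 1.1018 in.
Transfer each piece to the horizontal centroidal axis using Ī + A·d² with d = y − 1.1018:
  flange: d = -0.8518 in → contributes +2.2392 in⁴
  web: d = 0.9982 in → contributes +4.7353 in⁴
Total I = 6.9745 in⁴.
Radius of gyration: k = √(I/A) = √(6.9745 / 5.56) = 1.12 in.

k_x ≈ 1.12 in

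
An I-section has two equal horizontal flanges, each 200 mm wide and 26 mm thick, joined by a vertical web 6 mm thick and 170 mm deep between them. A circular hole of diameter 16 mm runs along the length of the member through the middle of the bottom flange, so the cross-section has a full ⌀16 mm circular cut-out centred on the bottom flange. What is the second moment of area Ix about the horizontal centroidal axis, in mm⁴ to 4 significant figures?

Treat the section as a set of non-overlapping primitives; coordinates are from the bounding-box lower-left.
Bottom flange: 200 × 26, A = 5 200 mm², y = 13 mm, Ī = 292 933 mm⁴.
Web: 6 × 170, A = 1 020 mm², y = 111 mm, Ī = 2 456 500 mm⁴.
Top flange: 200 × 26, A = 5 200 mm², y = 209 mm, Ī = 292 933 mm⁴.
Hole (subtracted): ⌀16, A = 201.062 mm², y = 13 mm, Ī = 3216.99 mm⁴.
Centroid: ȳ = ΣA·y / ΣA = 112.756 mm.
Transfer each piece to the horizontal centroidal axis using Ī + A·d² with d = y − 112.756:
  bottom flange: d = -99.7563 mm → contributes +52 039 817 mm⁴
  web: d = -1.75632 mm → contributes +2 459 646 mm⁴
  top flange: d = 96.2437 mm → contributes +48 459 730 mm⁴
  hole: d = -99.7563 mm → contributes −2 004 049 mm⁴
Total I = 100 955 144 mm⁴.

Ix ≈ 1.010 × 10⁸ mm⁴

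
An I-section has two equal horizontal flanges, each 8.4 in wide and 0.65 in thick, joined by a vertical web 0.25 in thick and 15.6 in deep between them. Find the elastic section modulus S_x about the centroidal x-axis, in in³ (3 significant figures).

S_x ≈ 94.7 in³

Break the section into simple shapes (no overlaps), measuring from the bottom-left corner of the bounding box.
Bottom flange: 8.4 × 0.65, A = 5.46 in², y = 0.325 in, Ī = 0.19224 in⁴.
Web: 0.25 × 15.6, A = 3.9 in², y = 8.45 in, Ī = 79.092 in⁴.
Top flange: 8.4 × 0.65, A = 5.46 in², y = 16.575 in, Ī = 0.19224 in⁴.
By symmetry the centroid is at mid-height, ȳ = 8.45 in.
Transfer each piece to the centroidal x-axis using Ī + A·d² with d = y − 8.45:
  bottom flange: d = -8.125 in → contributes +360.64 in⁴
  web: d = 0 in → contributes +79.092 in⁴
  top flange: d = 8.125 in → contributes +360.64 in⁴
Total I = 800.37 in⁴.
Extreme fibre distance c = 8.45 in; S = I/c = 94.718 in³.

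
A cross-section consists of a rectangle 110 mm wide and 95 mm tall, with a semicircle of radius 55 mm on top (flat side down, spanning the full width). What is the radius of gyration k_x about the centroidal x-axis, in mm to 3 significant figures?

k_x ≈ 40.8 mm

Decompose the section into non-overlapping parts with the origin at the bottom-left of its bounding rectangle.
Rectangular body: 110 × 95, A = 10 450 mm², y = 47.5 mm, Ī = 7 859 271 mm⁴.
Semicircular cap: semicircle r = 55, A = 4751.7 mm², y = 118.34 mm, Ī = 1 004 345 mm⁴.
Centroid: ȳ = ΣA·y / ΣA = 69.644 mm.
Transfer each piece to the centroidal x-axis using Ī + A·d² with d = y − 69.644:
  rectangular body: d = -22.144 mm → contributes +12 983 344 mm⁴
  semicircular cap: d = 48.699 mm → contributes +12 273 371 mm⁴
Total I = 25 256 715 mm⁴.
Radius of gyration: k = √(I/A) = √(25 256 715 / 15 202) = 40.761 mm.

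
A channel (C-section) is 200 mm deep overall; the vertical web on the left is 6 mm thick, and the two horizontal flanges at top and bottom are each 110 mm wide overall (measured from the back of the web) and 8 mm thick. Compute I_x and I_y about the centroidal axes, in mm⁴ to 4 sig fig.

I_x ≈ 1.934 × 10⁷ mm⁴, I_y ≈ 3.612 × 10⁶ mm⁴

Decompose the section into non-overlapping parts with the origin at the bottom-left of its bounding rectangle.
Web: 6 × 200, A = 1 200 mm², y = 100 mm, Ī = 4 000 000 mm⁴.
Top flange (beyond web): 104 × 8, A = 832 mm², y = 196 mm, Ī = 4437.33 mm⁴.
Bottom flange (beyond web): 104 × 8, A = 832 mm², y = 4 mm, Ī = 4437.33 mm⁴.
By symmetry the centroid is at mid-height, ȳ = 100 mm.
Transfer each piece to the centroidal x-axis using Ī + A·d² with d = y − 100:
  web: d = 0 mm → contributes +4 000 000 mm⁴
  top flange (beyond web): d = 96 mm → contributes +7 672 149 mm⁴
  bottom flange (beyond web): d = -96 mm → contributes +7 672 149 mm⁴
Total I = 19 344 299 mm⁴.
For the y-axis: x̄ = 34.9553 mm.
Repeating about the centroidal y-axis gives I_y = 3 612 469 mm⁴.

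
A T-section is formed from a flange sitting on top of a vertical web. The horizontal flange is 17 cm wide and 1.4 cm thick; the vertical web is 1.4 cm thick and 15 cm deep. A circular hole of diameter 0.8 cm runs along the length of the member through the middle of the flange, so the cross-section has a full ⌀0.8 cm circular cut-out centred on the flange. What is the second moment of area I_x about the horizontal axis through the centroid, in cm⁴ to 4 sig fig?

Break the section into simple shapes (no overlaps), measuring from the bottom-left corner of the bounding box.
Flange: 17 × 1.4, A = 23.8 cm², y = 15.7 cm, Ī = 3.88733 cm⁴.
Web: 1.4 × 15, A = 21 cm², y = 7.5 cm, Ī = 393.75 cm⁴.
Hole (subtracted): ⌀0.8, A = 0.502655 cm², y = 15.7 cm, Ī = 0.0201062 cm⁴.
Centroid: ȳ = ΣA·y / ΣA = 11.8126 cm.
Transfer each piece to the horizontal axis through the centroid using Ī + A·d² with d = y − 11.8126:
  flange: d = 3.88737 cm → contributes +363.544 cm⁴
  web: d = -4.31263 cm → contributes +784.325 cm⁴
  hole: d = 3.88737 cm → contributes −7.61603 cm⁴
Total I = 1140.25 cm⁴.

I_x ≈ 1140 cm⁴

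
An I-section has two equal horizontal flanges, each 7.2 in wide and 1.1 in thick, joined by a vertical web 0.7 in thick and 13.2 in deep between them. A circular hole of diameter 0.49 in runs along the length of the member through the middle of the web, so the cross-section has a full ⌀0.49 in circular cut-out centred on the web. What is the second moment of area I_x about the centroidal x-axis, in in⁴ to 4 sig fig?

I_x ≈ 945.5 in⁴

Decompose the section into non-overlapping parts with the origin at the bottom-left of its bounding rectangle.
Bottom flange: 7.2 × 1.1, A = 7.92 in², y = 0.55 in, Ī = 0.7986 in⁴.
Web: 0.7 × 13.2, A = 9.24 in², y = 7.7 in, Ī = 134.165 in⁴.
Top flange: 7.2 × 1.1, A = 7.92 in², y = 14.85 in, Ī = 0.7986 in⁴.
Hole (subtracted): ⌀0.49, A = 0.188574 in², y = 7.7 in, Ī = 0.00282979 in⁴.
By symmetry the centroid is at mid-height, ȳ = 7.7 in.
Transfer each piece to the centroidal x-axis using Ī + A·d² with d = y − 7.7:
  bottom flange: d = -7.15 in → contributes +405.689 in⁴
  web: d = 0 in → contributes +134.165 in⁴
  top flange: d = 7.15 in → contributes +405.689 in⁴
  hole: d = 0 in → contributes −0.00282979 in⁴
Total I = 945.54 in⁴.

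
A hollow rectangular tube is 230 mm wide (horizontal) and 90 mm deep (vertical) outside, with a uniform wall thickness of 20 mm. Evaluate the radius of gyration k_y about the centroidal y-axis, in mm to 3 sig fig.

Treat the section as a set of non-overlapping primitives; coordinates are from the bounding-box lower-left.
Outer rectangle: 230 × 90, A = 20 700 mm², x = 115 mm, Ī = 91 252 500 mm⁴.
Inner void (subtracted): 190 × 50, A = 9 500 mm², x = 115 mm, Ī = 28 579 167 mm⁴.
By symmetry the centroid is at mid-width, x̄ = 115 mm.
All pieces are centred on the centroidal y-axis, so I = ΣĪ (holes subtracted) = 62 673 333 mm⁴.
Radius of gyration: k = √(I/A) = √(62 673 333 / 11 200) = 74.805 mm.

k_y ≈ 74.8 mm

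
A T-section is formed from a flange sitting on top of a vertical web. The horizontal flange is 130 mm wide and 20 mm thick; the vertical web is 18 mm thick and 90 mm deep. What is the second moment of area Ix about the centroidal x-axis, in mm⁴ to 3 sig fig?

Ix ≈ 4.20 × 10⁶ mm⁴

Treat the section as a set of non-overlapping primitives; coordinates are from the bounding-box lower-left.
Flange: 130 × 20, A = 2 600 mm², y = 100 mm, Ī = 86 667 mm⁴.
Web: 18 × 90, A = 1 620 mm², y = 45 mm, Ī = 1 093 500 mm⁴.
Centroid: ȳ = ΣA·y / ΣA = 78.886 mm.
Transfer each piece to the centroidal x-axis using Ī + A·d² with d = y − 78.886:
  flange: d = 21.114 mm → contributes +1 245 721 mm⁴
  web: d = -33.886 mm → contributes +2 953 711 mm⁴
Total I = 4 199 432 mm⁴.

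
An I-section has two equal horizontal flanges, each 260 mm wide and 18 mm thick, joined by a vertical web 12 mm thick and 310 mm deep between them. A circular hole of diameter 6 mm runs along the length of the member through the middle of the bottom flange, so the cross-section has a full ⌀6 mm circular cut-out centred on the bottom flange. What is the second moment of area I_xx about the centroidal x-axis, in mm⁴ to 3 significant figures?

I_xx ≈ 2.81 × 10⁸ mm⁴

Split into non-overlapping primitives; take the origin at the lower-left of the bounding box.
Bottom flange: 260 × 18, A = 4 680 mm², y = 9 mm, Ī = 126 360 mm⁴.
Web: 12 × 310, A = 3 720 mm², y = 173 mm, Ī = 29 791 000 mm⁴.
Top flange: 260 × 18, A = 4 680 mm², y = 337 mm, Ī = 126 360 mm⁴.
Hole (subtracted): ⌀6, A = 28.274 mm², y = 9 mm, Ī = 63.617 mm⁴.
Centroid: ȳ = ΣA·y / ΣA = 173.36 mm.
Transfer each piece to the centroidal x-axis using Ī + A·d² with d = y − 173.36:
  bottom flange: d = -164.36 mm → contributes +126 545 597 mm⁴
  web: d = -0.35528 mm → contributes +29 791 470 mm⁴
  top flange: d = 163.64 mm → contributes +125 454 865 mm⁴
  hole: d = -164.36 mm → contributes −763 829 mm⁴
Total I = 281 028 102 mm⁴.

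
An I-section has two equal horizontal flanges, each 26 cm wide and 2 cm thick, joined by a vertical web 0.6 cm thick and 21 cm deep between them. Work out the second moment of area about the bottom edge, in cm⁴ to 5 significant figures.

I_base ≈ 3.2470 × 10⁴ cm⁴

Split into non-overlapping primitives; take the origin at the lower-left of the bounding box.
Bottom flange: 26 × 2, A = 52 cm², y = 1 cm, Ī = 17.33333 cm⁴.
Web: 0.6 × 21, A = 12.6 cm², y = 12.5 cm, Ī = 463.05 cm⁴.
Top flange: 26 × 2, A = 52 cm², y = 24 cm, Ī = 17.33333 cm⁴.
Transfer each piece to the base of the section using Ī + A·d² with d = y − 0:
  bottom flange: d = 1 cm → contributes +69.33333 cm⁴
  web: d = 12.5 cm → contributes +2431.8 cm⁴
  top flange: d = 24 cm → contributes +29969.33 cm⁴
Total I = 32470.47 cm⁴.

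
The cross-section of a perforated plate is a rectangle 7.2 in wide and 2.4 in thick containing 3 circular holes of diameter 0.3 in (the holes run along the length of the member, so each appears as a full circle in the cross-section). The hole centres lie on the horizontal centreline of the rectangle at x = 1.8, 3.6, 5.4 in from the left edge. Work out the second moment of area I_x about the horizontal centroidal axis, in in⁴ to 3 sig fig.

Decompose the section into non-overlapping parts with the origin at the bottom-left of its bounding rectangle.
Plate: 7.2 × 2.4, A = 17.28 in², y = 1.2 in, Ī = 8.2944 in⁴.
Hole 1 (subtracted): ⌀0.3, A = 0.070686 in², y = 1.2 in, Ī = 0.00039761 in⁴.
Hole 2 (subtracted): ⌀0.3, A = 0.070686 in², y = 1.2 in, Ī = 0.00039761 in⁴.
Hole 3 (subtracted): ⌀0.3, A = 0.070686 in², y = 1.2 in, Ī = 0.00039761 in⁴.
By symmetry the centroid is at mid-height, ȳ = 1.2 in.
All pieces are centred on the horizontal centroidal axis, so I = ΣĪ (holes subtracted) = 8.2932 in⁴.

I_x ≈ 8.29 in⁴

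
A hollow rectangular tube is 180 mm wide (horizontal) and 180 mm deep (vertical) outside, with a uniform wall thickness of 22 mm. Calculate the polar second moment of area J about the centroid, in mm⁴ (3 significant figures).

J ≈ 1.18 × 10⁸ mm⁴

Break the section into simple shapes (no overlaps), measuring from the bottom-left corner of the bounding box.
Outer rectangle: 180 × 180, A = 32 400 mm², y = 90 mm, Ī = 87 480 000 mm⁴.
Inner void (subtracted): 136 × 136, A = 18 496 mm², y = 90 mm, Ī = 28 508 501 mm⁴.
By symmetry the centroid is at mid-height, ȳ = 90 mm.
All pieces are centred on the centroidal x-axis, so I = ΣĪ (holes subtracted) = 58 971 499 mm⁴.
Repeating about the centroidal y-axis gives I_y = 58 971 499 mm⁴.
Polar second moment: J = I_x + I_y = 117 942 997 mm⁴.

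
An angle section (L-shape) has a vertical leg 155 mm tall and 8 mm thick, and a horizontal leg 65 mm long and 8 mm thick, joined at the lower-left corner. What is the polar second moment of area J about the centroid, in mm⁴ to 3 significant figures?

J ≈ 4.77 × 10⁶ mm⁴

Treat the section as a set of non-overlapping primitives; coordinates are from the bounding-box lower-left.
Vertical leg: 8 × 155, A = 1 240 mm², y = 77.5 mm, Ī = 2 482 583 mm⁴.
Horizontal leg (remainder): 57 × 8, A = 456 mm², y = 4 mm, Ī = 2 432 mm⁴.
Centroid: ȳ = ΣA·y / ΣA = 57.738 mm.
Transfer each piece to the centroidal x-axis using Ī + A·d² with d = y − 57.738:
  vertical leg: d = 19.762 mm → contributes +2 966 839 mm⁴
  horizontal leg (remainder): d = -53.738 mm → contributes +1 319 266 mm⁴
Total I = 4 286 105 mm⁴.
For the y-axis: x̄ = 12.738 mm.
Repeating about the centroidal y-axis gives I_y = 482 225 mm⁴.
Polar second moment: J = I_x + I_y = 4 768 330 mm⁴.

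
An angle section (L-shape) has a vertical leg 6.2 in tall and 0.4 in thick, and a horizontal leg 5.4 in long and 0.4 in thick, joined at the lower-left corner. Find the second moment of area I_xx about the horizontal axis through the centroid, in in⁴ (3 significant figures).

I_xx ≈ 17.3 in⁴

Decompose the section into non-overlapping parts with the origin at the bottom-left of its bounding rectangle.
Vertical leg: 0.4 × 6.2, A = 2.48 in², y = 3.1 in, Ī = 7.9443 in⁴.
Horizontal leg (remainder): 5 × 0.4, A = 2 in², y = 0.2 in, Ī = 0.026667 in⁴.
Centroid: ȳ = ΣA·y / ΣA = 1.8054 in.
Transfer each piece to the horizontal axis through the centroid using Ī + A·d² with d = y − 1.8054:
  vertical leg: d = 1.2946 in → contributes +12.101 in⁴
  horizontal leg (remainder): d = -1.6054 in → contributes +5.181 in⁴
Total I = 17.282 in⁴.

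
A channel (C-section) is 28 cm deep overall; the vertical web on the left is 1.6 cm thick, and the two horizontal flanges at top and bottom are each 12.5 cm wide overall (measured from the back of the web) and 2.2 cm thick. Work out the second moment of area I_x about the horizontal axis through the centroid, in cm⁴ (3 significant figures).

Split into non-overlapping primitives; take the origin at the lower-left of the bounding box.
Web: 1.6 × 28, A = 44.8 cm², y = 14 cm, Ī = 2926.9 cm⁴.
Top flange (beyond web): 10.9 × 2.2, A = 23.98 cm², y = 26.9 cm, Ī = 9.6719 cm⁴.
Bottom flange (beyond web): 10.9 × 2.2, A = 23.98 cm², y = 1.1 cm, Ī = 9.6719 cm⁴.
By symmetry the centroid is at mid-height, ȳ = 14 cm.
Transfer each piece to the horizontal axis through the centroid using Ī + A·d² with d = y − 14:
  web: d = 0 cm → contributes +2926.9 cm⁴
  top flange (beyond web): d = 12.9 cm → contributes +4000.2 cm⁴
  bottom flange (beyond web): d = -12.9 cm → contributes +4000.2 cm⁴
Total I = 10 927 cm⁴.

I_x ≈ 1.09 × 10⁴ cm⁴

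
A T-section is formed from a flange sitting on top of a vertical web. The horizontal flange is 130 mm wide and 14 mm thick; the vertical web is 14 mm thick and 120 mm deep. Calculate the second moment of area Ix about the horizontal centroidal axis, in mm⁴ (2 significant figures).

Ix ≈ 6.0 × 10⁶ mm⁴

Split into non-overlapping primitives; take the origin at the lower-left of the bounding box.
Flange: 130 × 14, A = 1 820 mm², y = 127 mm, Ī = 29 727 mm⁴.
Web: 14 × 120, A = 1 680 mm², y = 60 mm, Ī = 2 016 000 mm⁴.
Centroid: ȳ = ΣA·y / ΣA = 94.84 mm.
Transfer each piece to the horizontal centroidal axis using Ī + A·d² with d = y − 94.84:
  flange: d = 32.16 mm → contributes +1 912 090 mm⁴
  web: d = -34.84 mm → contributes +4 055 227 mm⁴
Total I = 5 967 317 mm⁴.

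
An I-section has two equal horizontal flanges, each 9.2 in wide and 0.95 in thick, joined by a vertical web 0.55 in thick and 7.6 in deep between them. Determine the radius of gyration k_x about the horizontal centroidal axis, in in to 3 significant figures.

k_x ≈ 3.97 in

Treat the section as a set of non-overlapping primitives; coordinates are from the bounding-box lower-left.
Bottom flange: 9.2 × 0.95, A = 8.74 in², y = 0.475 in, Ī = 0.65732 in⁴.
Web: 0.55 × 7.6, A = 4.18 in², y = 4.75 in, Ī = 20.12 in⁴.
Top flange: 9.2 × 0.95, A = 8.74 in², y = 9.025 in, Ī = 0.65732 in⁴.
By symmetry the centroid is at mid-height, ȳ = 4.75 in.
Transfer each piece to the horizontal centroidal axis using Ī + A·d² with d = y − 4.75:
  bottom flange: d = -4.275 in → contributes +160.39 in⁴
  web: d = 0 in → contributes +20.12 in⁴
  top flange: d = 4.275 in → contributes +160.39 in⁴
Total I = 340.89 in⁴.
Radius of gyration: k = √(I/A) = √(340.89 / 21.66) = 3.9672 in.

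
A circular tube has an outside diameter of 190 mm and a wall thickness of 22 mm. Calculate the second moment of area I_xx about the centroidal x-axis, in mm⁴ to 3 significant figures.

I_xx ≈ 4.17 × 10⁷ mm⁴

Treat the section as a set of non-overlapping primitives; coordinates are from the bounding-box lower-left.
Outer circle: ⌀190, A = 28 353 mm², y = 95 mm, Ī = 63 971 171 mm⁴.
Bore (subtracted): ⌀146, A = 16 742 mm², y = 95 mm, Ī = 22 303 926 mm⁴.
By symmetry the centroid is at mid-height, ȳ = 95 mm.
All pieces are centred on the centroidal x-axis, so I = ΣĪ (holes subtracted) = 41 667 245 mm⁴.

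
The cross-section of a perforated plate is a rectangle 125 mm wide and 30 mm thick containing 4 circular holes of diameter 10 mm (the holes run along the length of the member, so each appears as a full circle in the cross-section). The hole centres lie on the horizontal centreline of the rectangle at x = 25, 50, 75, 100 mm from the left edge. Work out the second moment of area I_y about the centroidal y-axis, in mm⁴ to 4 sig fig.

I_y ≈ 4.635 × 10⁶ mm⁴

Decompose the section into non-overlapping parts with the origin at the bottom-left of its bounding rectangle.
Plate: 125 × 30, A = 3 750 mm², x = 62.5 mm, Ī = 4 882 813 mm⁴.
Hole 1 (subtracted): ⌀10, A = 78.5398 mm², x = 25 mm, Ī = 490.874 mm⁴.
Hole 2 (subtracted): ⌀10, A = 78.5398 mm², x = 50 mm, Ī = 490.874 mm⁴.
Hole 3 (subtracted): ⌀10, A = 78.5398 mm², x = 75 mm, Ī = 490.874 mm⁴.
Hole 4 (subtracted): ⌀10, A = 78.5398 mm², x = 100 mm, Ī = 490.874 mm⁴.
By symmetry the centroid is at mid-width, x̄ = 62.5 mm.
Transfer each piece to the centroidal y-axis using Ī + A·d² with d = x − 62.5:
  plate: d = 0 mm → contributes +4 882 813 mm⁴
  hole 1: d = -37.5 mm → contributes −110 937 mm⁴
  hole 2: d = -12.5 mm → contributes −12762.7 mm⁴
  hole 3: d = 12.5 mm → contributes −12762.7 mm⁴
  hole 4: d = 37.5 mm → contributes −110 937 mm⁴
Total I = 4 635 412 mm⁴.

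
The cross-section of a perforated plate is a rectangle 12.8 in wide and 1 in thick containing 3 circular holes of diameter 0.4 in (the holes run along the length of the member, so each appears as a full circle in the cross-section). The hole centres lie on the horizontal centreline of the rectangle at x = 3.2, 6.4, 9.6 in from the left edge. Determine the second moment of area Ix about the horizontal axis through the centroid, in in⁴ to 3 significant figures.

Break the section into simple shapes (no overlaps), measuring from the bottom-left corner of the bounding box.
Plate: 12.8 × 1, A = 12.8 in², y = 0.5 in, Ī = 1.0667 in⁴.
Hole 1 (subtracted): ⌀0.4, A = 0.12566 in², y = 0.5 in, Ī = 0.0012566 in⁴.
Hole 2 (subtracted): ⌀0.4, A = 0.12566 in², y = 0.5 in, Ī = 0.0012566 in⁴.
Hole 3 (subtracted): ⌀0.4, A = 0.12566 in², y = 0.5 in, Ī = 0.0012566 in⁴.
By symmetry the centroid is at mid-height, ȳ = 0.5 in.
All pieces are centred on the horizontal axis through the centroid, so I = ΣĪ (holes subtracted) = 1.0629 in⁴.

Ix ≈ 1.06 in⁴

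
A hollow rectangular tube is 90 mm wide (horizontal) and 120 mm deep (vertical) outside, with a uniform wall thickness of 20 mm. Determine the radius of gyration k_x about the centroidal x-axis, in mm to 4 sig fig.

Break the section into simple shapes (no overlaps), measuring from the bottom-left corner of the bounding box.
Outer rectangle: 90 × 120, A = 10 800 mm², y = 60 mm, Ī = 12 960 000 mm⁴.
Inner void (subtracted): 50 × 80, A = 4 000 mm², y = 60 mm, Ī = 2 133 333 mm⁴.
By symmetry the centroid is at mid-height, ȳ = 60 mm.
All pieces are centred on the centroidal x-axis, so I = ΣĪ (holes subtracted) = 10 826 667 mm⁴.
Radius of gyration: k = √(I/A) = √(10 826 667 / 6 800) = 39.9018 mm.

k_x ≈ 39.90 mm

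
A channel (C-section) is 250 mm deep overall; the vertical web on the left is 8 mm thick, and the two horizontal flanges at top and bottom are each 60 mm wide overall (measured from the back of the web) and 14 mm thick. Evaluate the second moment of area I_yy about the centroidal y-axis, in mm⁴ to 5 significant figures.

I_yy ≈ 1.0971 × 10⁶ mm⁴

Treat the section as a set of non-overlapping primitives; coordinates are from the bounding-box lower-left.
Web: 8 × 250, A = 2 000 mm², x = 4 mm, Ī = 10666.67 mm⁴.
Top flange (beyond web): 52 × 14, A = 728 mm², x = 34 mm, Ī = 164042.7 mm⁴.
Bottom flange (beyond web): 52 × 14, A = 728 mm², x = 34 mm, Ī = 164042.7 mm⁴.
Centroid: x̄ = ΣA·x / ΣA = 16.63889 mm.
Transfer each piece to the centroidal y-axis using Ī + A·d² with d = x − 16.63889:
  web: d = -12.63889 mm → contributes +330149.7 mm⁴
  top flange (beyond web): d = 17.36111 mm → contributes +383467.8 mm⁴
  bottom flange (beyond web): d = 17.36111 mm → contributes +383467.8 mm⁴
Total I = 1 097 085 mm⁴.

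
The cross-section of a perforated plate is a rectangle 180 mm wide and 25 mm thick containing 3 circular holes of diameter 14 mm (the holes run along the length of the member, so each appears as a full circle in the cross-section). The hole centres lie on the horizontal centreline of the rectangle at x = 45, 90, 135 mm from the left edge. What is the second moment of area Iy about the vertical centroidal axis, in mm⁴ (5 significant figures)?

Break the section into simple shapes (no overlaps), measuring from the bottom-left corner of the bounding box.
Plate: 180 × 25, A = 4 500 mm², x = 90 mm, Ī = 12 150 000 mm⁴.
Hole 1 (subtracted): ⌀14, A = 153.938 mm², x = 45 mm, Ī = 1885.741 mm⁴.
Hole 2 (subtracted): ⌀14, A = 153.938 mm², x = 90 mm, Ī = 1885.741 mm⁴.
Hole 3 (subtracted): ⌀14, A = 153.938 mm², x = 135 mm, Ī = 1885.741 mm⁴.
By symmetry the centroid is at mid-width, x̄ = 90 mm.
Transfer each piece to the vertical centroidal axis using Ī + A·d² with d = x − 90:
  plate: d = 0 mm → contributes +12 150 000 mm⁴
  hole 1: d = -45 mm → contributes −313610.3 mm⁴
  hole 2: d = 0 mm → contributes −1885.741 mm⁴
  hole 3: d = 45 mm → contributes −313610.3 mm⁴
Total I = 11 520 894 mm⁴.

Iy ≈ 1.1521 × 10⁷ mm⁴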